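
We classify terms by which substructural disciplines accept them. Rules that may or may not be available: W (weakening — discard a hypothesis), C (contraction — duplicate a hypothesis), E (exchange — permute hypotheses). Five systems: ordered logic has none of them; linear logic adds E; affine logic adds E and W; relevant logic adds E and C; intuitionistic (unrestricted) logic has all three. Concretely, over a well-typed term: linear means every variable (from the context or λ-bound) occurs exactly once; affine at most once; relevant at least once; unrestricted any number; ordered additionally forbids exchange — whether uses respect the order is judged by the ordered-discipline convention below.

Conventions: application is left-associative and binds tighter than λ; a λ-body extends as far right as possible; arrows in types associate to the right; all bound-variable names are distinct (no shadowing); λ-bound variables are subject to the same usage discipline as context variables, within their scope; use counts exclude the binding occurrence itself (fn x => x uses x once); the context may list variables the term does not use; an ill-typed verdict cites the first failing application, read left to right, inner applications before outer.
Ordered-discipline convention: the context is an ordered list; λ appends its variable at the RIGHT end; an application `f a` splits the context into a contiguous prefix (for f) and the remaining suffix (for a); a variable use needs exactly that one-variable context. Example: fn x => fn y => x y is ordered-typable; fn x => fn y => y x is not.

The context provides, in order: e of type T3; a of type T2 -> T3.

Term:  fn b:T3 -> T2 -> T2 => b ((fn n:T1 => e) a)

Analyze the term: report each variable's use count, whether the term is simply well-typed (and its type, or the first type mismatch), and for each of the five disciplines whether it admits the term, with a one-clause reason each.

variable uses: e: 1; a: 1; b (bound): 1; n (bound): 0
left-to-right use order: b, e, a
typing: ill-typed: a function awaiting T1 gets T2 -> T3
ordered ✗ (a type mismatch blocks all five)
linear ✗ (the type mismatch rejects it)
affine ✗ (not simply typable)
relevant ✗ (fails simple typing)
unrestricted ✗ (a type mismatch blocks all five)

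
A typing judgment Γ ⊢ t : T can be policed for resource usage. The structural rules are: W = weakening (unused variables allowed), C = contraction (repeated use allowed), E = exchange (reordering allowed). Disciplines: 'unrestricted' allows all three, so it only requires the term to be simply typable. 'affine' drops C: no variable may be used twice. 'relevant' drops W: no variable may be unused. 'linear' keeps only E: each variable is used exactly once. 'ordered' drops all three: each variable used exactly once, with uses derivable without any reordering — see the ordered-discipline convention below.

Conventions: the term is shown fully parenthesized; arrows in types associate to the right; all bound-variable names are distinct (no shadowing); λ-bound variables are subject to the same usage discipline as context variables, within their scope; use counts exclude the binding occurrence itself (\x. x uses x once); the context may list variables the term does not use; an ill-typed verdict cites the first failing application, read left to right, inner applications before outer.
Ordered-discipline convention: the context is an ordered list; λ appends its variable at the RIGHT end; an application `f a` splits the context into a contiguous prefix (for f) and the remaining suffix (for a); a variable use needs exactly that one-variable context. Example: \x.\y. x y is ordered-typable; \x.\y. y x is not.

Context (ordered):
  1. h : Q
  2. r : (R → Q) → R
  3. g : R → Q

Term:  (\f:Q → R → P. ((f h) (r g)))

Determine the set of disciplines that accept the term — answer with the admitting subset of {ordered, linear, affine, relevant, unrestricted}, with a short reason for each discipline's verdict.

accepted by: linear, affine, relevant, unrestricted
usage: h=1; r=1; g=1; f [bound]=1
use order (left to right): f, h, r, g
typing: well-typed — term : (Q → R → P) → P
ordered: ✗ — use order f, h, r, g needs exchange
linear: ✓ — single use per variable (h, r, g, f)
affine: ✓ — no duplicate uses among h, r, g, f
relevant: ✓ — none of h, r, g, f goes unused
unrestricted: ✓ — typability at (Q → R → P) → P is all that's needed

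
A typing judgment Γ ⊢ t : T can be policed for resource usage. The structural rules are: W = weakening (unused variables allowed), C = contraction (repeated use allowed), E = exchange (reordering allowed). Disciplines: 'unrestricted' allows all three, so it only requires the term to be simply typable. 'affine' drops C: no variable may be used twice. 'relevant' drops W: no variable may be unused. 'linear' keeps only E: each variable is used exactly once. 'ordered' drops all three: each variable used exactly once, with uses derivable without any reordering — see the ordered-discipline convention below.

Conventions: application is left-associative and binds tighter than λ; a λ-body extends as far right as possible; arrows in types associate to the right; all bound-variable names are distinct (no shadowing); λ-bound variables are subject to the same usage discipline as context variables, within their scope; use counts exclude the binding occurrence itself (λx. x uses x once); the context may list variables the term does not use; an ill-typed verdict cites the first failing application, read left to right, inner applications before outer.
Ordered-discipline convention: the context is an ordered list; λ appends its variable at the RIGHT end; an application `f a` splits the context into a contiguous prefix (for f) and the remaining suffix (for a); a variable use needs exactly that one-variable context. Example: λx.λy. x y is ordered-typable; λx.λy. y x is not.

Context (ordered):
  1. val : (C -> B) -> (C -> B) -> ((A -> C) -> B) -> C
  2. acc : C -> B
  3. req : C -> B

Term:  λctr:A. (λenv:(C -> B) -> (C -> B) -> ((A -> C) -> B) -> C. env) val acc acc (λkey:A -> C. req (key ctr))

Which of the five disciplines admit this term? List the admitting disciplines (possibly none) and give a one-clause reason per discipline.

accepted by: relevant, unrestricted
variable uses: val=1, acc=2, req=1, ctr (λ-bound)=1, env (λ-bound)=1, key (λ-bound)=1
uses in reading order: env, val, acc, acc, req, key, ctr
typing: well-typed — term : A -> C
ordered: ✗, needs contraction — acc ×2
linear: ✗, needs contraction — acc ×2
affine: ✗, needs contraction — acc ×2
relevant: ✓, at least one use each (val, acc, req, ctr, env, key)
unrestricted: ✓, type-checks (A -> C) and nothing is barred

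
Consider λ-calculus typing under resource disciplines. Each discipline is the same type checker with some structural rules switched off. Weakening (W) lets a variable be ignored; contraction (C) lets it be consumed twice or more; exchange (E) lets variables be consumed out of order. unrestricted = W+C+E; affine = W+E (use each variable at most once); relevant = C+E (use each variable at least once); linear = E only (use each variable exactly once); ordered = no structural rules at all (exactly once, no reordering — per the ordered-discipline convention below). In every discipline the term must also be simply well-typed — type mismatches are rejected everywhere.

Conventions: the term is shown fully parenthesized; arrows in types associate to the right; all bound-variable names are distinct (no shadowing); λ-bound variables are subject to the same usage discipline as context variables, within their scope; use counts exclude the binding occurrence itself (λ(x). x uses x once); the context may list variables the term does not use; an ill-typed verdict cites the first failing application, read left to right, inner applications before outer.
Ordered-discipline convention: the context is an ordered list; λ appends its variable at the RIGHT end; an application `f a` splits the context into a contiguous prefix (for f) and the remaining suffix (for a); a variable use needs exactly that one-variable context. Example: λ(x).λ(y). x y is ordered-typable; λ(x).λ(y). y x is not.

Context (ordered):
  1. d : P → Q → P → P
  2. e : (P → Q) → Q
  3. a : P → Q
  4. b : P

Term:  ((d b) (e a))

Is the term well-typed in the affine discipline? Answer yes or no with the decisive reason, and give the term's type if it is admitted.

yes — at most one use each (d, e, a, b); term : P → P
usage: d=1; e=1; a=1; b=1
order of uses: d, b, e, a
typing: well-typed — term : P → P
per-discipline verdicts: ordered ✗; linear ✓; affine ✓; relevant ✓; unrestricted ✓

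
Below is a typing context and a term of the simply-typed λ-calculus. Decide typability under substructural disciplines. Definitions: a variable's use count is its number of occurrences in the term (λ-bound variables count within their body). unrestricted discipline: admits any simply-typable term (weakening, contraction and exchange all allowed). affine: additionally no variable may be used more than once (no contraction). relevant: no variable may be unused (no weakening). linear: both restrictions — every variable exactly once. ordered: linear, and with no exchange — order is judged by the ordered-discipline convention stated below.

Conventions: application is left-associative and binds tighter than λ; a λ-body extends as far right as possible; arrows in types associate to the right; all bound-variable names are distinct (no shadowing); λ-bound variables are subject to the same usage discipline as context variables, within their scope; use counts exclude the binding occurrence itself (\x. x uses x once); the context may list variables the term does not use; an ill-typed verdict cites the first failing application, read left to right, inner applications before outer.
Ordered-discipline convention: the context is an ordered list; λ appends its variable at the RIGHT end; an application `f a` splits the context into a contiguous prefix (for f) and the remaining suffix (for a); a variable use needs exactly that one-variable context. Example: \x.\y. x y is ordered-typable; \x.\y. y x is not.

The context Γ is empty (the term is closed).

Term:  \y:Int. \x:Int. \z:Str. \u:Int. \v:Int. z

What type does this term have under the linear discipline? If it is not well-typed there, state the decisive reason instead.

not well-typed under linear — unused: y, x, u, v — weakening required
variable uses: y [bound]=0, x [bound]=0, z [bound]=1, u [bound]=0, v [bound]=0
use order (left to right): z
typing: ✓ — Int → Int → Str → Int → Int → Str
summary: ordered ✗, linear ✗, affine ✓, relevant ✗, unrestricted ✓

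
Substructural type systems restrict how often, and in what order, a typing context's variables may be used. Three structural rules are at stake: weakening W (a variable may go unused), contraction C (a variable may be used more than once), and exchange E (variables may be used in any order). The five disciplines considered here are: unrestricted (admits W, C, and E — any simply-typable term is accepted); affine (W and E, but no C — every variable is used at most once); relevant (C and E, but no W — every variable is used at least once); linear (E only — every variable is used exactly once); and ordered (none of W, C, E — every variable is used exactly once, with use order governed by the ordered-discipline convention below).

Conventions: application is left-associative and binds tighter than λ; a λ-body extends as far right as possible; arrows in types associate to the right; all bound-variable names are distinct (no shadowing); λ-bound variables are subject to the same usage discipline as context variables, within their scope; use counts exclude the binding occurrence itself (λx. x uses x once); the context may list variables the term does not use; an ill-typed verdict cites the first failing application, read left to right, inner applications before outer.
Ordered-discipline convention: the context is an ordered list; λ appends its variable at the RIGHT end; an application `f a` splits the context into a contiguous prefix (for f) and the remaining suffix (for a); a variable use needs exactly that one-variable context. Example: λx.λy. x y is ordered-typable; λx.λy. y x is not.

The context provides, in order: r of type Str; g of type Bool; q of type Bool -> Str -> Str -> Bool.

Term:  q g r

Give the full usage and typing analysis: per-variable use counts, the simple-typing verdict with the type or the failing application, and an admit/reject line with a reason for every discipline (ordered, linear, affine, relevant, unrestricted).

counts: r: 1×; g: 1×; q: 1×
order of uses: q, g, r
typing: the term checks, with type Str -> Bool
ordered ✗ (no contiguous prefix/suffix split fits q, g, r)
linear ✓ (each of r, g, q used exactly once)
affine ✓ (no duplicate uses among r, g, q)
relevant ✓ (none of r, g, q goes unused)
unrestricted ✓ (type-checks (Str -> Bool) and nothing is barred)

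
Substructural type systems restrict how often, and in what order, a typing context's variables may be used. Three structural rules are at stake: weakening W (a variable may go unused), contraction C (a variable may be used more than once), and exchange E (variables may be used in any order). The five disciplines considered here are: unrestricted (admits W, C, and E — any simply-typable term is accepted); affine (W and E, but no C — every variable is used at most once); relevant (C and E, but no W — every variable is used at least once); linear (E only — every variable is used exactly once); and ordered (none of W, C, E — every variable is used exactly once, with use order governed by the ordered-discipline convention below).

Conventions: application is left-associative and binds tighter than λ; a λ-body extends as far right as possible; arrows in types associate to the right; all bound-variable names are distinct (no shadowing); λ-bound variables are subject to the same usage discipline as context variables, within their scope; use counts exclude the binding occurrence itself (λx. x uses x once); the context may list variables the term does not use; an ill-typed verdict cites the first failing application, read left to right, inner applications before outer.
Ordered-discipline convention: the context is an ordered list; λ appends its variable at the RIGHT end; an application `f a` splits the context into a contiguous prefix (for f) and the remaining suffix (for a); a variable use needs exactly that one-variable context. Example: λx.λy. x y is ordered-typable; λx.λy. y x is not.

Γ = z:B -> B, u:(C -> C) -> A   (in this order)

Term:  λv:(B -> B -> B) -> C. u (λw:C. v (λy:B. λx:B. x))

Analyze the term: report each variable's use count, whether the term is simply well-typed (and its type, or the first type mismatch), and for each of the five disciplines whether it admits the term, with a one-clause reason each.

use counts: z=0, u=1, v (λ-bound)=1, w (λ-bound)=0, y (λ-bound)=0, x (λ-bound)=1
use order (left to right): u, v, x
typing: the term checks, with type ((B -> B -> B) -> C) -> A
ordered: ✗ — needs weakening: z, w, y unused
linear: ✗ — needs weakening: z, w, y unused
affine: ✓ — z, u, v, w, y, x: no repeats, contraction unneeded
relevant: ✗ — needs weakening: z, w, y unused
unrestricted: ✓ — type-checks (((B -> B -> B) -> C) -> A) and nothing is barred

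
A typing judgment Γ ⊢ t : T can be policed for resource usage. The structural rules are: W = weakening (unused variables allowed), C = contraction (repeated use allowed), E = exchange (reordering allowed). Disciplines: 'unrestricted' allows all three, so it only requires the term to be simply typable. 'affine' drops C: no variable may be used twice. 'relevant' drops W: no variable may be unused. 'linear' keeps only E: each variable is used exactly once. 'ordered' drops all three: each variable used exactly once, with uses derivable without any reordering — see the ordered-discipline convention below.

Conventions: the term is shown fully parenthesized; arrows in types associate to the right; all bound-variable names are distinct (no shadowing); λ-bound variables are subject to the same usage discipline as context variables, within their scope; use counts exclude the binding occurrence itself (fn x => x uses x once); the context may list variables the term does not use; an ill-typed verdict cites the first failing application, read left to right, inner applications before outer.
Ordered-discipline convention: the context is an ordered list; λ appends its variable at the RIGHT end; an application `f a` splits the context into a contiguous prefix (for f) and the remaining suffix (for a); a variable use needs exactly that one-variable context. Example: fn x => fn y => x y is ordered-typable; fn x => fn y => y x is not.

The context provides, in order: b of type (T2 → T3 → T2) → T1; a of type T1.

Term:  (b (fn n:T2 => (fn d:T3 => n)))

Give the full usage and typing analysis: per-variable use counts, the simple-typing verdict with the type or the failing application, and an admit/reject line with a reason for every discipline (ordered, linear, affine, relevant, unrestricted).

variable uses: b: 1, a: 0, n (bound): 1, d (bound): 0
use order (left to right): b, n
typing: the term checks, with type T1
ordered ✗ (unused: a, d — weakening required)
linear ✗ (unused: a, d — weakening required)
affine ✓ (no duplicate uses among b, a, n, d)
relevant ✗ (unused: a, d — weakening required)
unrestricted ✓ (type-checks (T1) and nothing is barred)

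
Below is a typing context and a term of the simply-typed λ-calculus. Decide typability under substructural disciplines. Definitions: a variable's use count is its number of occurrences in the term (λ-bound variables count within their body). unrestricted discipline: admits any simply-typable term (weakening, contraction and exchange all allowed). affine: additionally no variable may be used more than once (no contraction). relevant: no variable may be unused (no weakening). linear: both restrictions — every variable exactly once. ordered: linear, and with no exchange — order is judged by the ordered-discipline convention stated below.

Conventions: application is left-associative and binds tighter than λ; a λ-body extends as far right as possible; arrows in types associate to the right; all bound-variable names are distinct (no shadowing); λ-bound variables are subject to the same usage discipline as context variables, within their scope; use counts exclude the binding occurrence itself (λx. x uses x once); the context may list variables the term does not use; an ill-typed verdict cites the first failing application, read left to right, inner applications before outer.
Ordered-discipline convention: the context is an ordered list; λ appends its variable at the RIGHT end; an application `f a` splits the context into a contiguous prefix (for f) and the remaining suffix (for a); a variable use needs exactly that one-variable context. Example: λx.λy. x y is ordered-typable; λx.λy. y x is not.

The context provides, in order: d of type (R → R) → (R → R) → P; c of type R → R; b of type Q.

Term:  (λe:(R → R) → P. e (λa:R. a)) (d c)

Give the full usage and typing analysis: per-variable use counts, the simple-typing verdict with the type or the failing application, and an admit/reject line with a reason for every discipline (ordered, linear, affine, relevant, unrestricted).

use counts: d ×1; c ×1; b ×0; e [bound] ×1; a [bound] ×1
use order (left to right): e, a, d, c
typing: ✓ — P
ordered: ✗, unused: b — weakening required
linear: ✗, unused: b — weakening required
affine: ✓, no duplicate uses among d, c, b, e, a
relevant: ✗, unused: b — weakening required
unrestricted: ✓, typability at P is all that's needed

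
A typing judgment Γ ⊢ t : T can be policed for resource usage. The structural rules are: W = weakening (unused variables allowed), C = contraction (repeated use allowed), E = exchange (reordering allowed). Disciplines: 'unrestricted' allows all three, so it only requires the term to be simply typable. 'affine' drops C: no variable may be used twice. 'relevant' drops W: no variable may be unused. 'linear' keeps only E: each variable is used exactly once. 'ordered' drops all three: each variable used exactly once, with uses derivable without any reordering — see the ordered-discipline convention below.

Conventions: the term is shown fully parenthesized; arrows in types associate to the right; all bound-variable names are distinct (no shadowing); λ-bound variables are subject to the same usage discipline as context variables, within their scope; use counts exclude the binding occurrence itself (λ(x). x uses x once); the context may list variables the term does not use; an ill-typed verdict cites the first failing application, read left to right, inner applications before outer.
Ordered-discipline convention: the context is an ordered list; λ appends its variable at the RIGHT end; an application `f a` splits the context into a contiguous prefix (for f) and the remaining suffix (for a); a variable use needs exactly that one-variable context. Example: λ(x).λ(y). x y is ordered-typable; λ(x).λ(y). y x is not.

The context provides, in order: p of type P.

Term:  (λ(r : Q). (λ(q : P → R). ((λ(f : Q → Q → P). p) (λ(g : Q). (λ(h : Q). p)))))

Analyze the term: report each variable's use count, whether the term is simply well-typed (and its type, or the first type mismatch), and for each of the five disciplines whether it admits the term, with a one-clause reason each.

counts: p ×2, r [bound] ×0, q [bound] ×0, f [bound] ×0, g [bound] ×0, h [bound] ×0
order of uses: p, p
typing: well-typed at Q → (P → R) → P
ordered: ✗ — p ×2 used more than once (contraction); r, q, f, g, h left unused
linear: ✗ — p ×2 used more than once (contraction); r, q, f, g, h left unused
affine: ✗ — p ×2 used more than once (contraction)
relevant: ✗ — r, q, f, g, h left unused
unrestricted: ✓ — type-checks (Q → (P → R) → P) and nothing is barred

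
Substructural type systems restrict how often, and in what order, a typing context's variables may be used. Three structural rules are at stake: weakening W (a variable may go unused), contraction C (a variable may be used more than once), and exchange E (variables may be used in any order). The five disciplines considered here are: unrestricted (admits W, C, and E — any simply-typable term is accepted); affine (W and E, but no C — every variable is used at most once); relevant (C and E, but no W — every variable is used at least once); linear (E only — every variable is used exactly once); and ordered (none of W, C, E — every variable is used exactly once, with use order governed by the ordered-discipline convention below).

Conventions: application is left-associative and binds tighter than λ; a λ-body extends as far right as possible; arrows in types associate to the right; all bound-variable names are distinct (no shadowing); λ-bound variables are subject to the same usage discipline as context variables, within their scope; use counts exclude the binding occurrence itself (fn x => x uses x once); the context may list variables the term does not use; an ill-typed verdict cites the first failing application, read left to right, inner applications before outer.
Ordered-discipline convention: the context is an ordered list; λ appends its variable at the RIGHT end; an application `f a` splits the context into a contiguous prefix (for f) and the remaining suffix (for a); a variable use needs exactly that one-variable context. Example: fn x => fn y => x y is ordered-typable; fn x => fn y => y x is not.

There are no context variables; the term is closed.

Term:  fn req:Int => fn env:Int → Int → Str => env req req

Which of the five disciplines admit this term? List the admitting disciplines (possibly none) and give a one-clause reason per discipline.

accepted by: relevant, unrestricted
counts: req [bound] ×2; env [bound] ×1
order of uses: env, req, req
typing: the term checks, with type Int → (Int → Int → Str) → Str
ordered: ✗ — repeated use of req ×2
linear: ✗ — repeated use of req ×2
affine: ✗ — repeated use of req ×2
relevant: ✓ — every one of req, env appears
unrestricted: ✓ — simply typable at Int → (Int → Int → Str) → Str; W, C, E all held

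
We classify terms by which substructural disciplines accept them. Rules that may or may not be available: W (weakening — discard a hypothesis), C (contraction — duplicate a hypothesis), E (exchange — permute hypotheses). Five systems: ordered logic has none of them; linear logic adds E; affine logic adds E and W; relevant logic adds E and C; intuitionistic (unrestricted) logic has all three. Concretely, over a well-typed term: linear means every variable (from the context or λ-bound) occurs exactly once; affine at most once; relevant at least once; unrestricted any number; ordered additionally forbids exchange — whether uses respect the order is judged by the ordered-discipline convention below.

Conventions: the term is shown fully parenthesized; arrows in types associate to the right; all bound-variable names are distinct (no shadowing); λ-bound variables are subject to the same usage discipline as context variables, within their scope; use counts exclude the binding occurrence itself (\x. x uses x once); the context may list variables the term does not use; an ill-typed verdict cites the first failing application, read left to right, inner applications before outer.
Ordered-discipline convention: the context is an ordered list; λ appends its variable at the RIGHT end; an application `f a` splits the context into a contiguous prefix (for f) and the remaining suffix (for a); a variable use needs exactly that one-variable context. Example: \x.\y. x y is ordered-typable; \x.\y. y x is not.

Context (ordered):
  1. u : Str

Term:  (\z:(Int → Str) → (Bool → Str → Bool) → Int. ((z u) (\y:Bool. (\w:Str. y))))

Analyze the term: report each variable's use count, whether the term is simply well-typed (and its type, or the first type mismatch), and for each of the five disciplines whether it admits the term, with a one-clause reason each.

use counts: u=1; z [bound]=1; y [bound]=1; w [bound]=0
left-to-right use order: z, u, y
typing: ill-typed: a function awaiting Int → Str gets Str
ordered ✗ (the type mismatch rejects it)
linear ✗ (not simply typable)
affine ✗ (fails simple typing)
relevant ✗ (a type mismatch blocks all five)
unrestricted ✗ (the type mismatch rejects it)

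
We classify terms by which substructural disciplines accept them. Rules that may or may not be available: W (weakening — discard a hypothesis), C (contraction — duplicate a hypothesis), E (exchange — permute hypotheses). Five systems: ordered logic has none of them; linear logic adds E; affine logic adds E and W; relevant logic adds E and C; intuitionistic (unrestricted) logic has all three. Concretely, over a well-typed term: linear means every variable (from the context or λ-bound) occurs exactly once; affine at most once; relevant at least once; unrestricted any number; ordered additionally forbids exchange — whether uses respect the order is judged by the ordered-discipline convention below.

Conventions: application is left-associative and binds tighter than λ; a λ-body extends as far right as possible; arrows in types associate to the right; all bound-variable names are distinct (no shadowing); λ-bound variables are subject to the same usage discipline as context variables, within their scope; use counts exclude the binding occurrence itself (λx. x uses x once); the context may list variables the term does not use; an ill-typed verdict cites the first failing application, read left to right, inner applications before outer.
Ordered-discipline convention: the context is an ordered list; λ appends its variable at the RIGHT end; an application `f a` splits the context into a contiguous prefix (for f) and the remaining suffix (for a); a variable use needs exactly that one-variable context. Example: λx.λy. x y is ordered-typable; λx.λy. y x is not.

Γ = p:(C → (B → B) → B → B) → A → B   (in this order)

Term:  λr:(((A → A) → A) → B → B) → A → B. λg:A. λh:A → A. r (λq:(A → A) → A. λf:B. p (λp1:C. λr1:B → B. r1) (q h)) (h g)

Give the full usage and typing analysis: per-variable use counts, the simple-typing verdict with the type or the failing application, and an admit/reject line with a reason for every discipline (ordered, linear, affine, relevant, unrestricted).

usage: p: 1×, r (bound): 1×, g (bound): 1×, h (bound): 2×, q (bound): 1×, f (bound): 0×, p1 (bound): 0×, r1 (bound): 1×
uses in reading order: r, p, r1, q, h, h, g
typing: the term checks, with type ((((A → A) → A) → B → B) → A → B) → A → (A → A) → B
ordered: ✗, h ×2 used more than once (contraction); f, p1 left unused
linear: ✗, h ×2 used more than once (contraction); f, p1 left unused
affine: ✗, h ×2 used more than once (contraction)
relevant: ✗, f, p1 left unused
unrestricted: ✓, type-checks (((((A → A) → A) → B → B) → A → B) → A → (A → A) → B) and nothing is barred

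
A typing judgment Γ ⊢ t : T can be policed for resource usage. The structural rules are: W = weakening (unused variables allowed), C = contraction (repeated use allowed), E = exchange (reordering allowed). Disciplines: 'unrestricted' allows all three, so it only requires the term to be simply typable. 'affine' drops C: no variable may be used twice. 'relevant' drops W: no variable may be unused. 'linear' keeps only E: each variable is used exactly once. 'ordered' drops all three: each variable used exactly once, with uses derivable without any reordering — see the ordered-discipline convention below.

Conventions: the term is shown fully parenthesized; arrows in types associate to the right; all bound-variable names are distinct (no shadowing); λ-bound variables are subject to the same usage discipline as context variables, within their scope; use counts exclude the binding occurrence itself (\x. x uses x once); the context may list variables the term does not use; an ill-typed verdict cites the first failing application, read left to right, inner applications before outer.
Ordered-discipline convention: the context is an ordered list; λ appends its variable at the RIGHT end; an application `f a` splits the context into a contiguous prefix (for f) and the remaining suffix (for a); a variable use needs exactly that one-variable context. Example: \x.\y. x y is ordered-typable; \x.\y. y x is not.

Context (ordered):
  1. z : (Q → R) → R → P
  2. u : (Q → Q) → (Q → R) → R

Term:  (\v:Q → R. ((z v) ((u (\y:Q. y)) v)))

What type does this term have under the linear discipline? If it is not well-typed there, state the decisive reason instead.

not well-typed under linear — v ×2 used more than once (contraction)
counts: z: 1, u: 1, v [bound]: 2, y [bound]: 1
use order (left to right): z, v, u, y, v
typing: well-typed at (Q → R) → P
all disciplines: ordered ✗ · linear ✗ · affine ✗ · relevant ✓ · unrestricted ✓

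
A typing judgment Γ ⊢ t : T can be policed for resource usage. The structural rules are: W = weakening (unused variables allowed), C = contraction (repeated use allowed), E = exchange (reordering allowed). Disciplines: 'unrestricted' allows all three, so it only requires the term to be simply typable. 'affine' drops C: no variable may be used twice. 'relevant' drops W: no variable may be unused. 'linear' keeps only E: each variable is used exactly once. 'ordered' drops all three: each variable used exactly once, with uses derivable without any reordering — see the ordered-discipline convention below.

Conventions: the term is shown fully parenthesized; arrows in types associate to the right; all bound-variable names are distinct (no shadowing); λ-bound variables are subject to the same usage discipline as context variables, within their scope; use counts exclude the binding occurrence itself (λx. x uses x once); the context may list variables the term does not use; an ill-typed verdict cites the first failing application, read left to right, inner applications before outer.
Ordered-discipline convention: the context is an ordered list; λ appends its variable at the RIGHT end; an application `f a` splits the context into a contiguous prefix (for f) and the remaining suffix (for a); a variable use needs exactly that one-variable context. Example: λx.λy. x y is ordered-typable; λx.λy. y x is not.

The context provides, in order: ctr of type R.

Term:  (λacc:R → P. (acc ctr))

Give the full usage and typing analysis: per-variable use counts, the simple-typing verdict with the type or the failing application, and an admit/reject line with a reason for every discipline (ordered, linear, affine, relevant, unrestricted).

use counts: ctr: 1, acc (λ-bound): 1
left-to-right use order: acc, ctr
typing: the term checks, with type (R → P) → P
ordered ✗ (use order acc, ctr needs exchange)
linear ✓ (exactly-once usage across ctr, acc)
affine ✓ (none of ctr, acc used more than once)
relevant ✓ (every one of ctr, acc appears)
unrestricted ✓ (type-checks ((R → P) → P) and nothing is barred)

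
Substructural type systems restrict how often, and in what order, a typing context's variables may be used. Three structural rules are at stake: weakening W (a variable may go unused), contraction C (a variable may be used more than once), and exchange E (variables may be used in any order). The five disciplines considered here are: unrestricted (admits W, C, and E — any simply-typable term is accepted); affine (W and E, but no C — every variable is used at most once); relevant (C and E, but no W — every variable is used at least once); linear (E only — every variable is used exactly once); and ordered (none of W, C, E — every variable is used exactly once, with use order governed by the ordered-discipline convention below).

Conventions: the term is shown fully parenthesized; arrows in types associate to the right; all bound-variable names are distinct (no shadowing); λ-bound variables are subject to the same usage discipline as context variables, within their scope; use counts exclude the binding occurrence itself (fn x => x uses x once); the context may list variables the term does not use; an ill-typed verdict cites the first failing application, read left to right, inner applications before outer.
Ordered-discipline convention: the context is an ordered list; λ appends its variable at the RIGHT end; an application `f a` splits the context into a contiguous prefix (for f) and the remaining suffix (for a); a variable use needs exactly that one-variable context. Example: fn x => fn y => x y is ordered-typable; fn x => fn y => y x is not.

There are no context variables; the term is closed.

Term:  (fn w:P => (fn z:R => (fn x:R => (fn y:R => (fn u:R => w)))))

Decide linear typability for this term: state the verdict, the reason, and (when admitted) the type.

no — unused: z, x, y, u — weakening required
variable uses: w (λ-bound) ×1, z (λ-bound) ×0, x (λ-bound) ×0, y (λ-bound) ×0, u (λ-bound) ×0
use order (left to right): w
typing: the term checks, with type P -> R -> R -> R -> R -> P
across the five disciplines: ordered ✗; linear ✗; affine ✓; relevant ✗; unrestricted ✓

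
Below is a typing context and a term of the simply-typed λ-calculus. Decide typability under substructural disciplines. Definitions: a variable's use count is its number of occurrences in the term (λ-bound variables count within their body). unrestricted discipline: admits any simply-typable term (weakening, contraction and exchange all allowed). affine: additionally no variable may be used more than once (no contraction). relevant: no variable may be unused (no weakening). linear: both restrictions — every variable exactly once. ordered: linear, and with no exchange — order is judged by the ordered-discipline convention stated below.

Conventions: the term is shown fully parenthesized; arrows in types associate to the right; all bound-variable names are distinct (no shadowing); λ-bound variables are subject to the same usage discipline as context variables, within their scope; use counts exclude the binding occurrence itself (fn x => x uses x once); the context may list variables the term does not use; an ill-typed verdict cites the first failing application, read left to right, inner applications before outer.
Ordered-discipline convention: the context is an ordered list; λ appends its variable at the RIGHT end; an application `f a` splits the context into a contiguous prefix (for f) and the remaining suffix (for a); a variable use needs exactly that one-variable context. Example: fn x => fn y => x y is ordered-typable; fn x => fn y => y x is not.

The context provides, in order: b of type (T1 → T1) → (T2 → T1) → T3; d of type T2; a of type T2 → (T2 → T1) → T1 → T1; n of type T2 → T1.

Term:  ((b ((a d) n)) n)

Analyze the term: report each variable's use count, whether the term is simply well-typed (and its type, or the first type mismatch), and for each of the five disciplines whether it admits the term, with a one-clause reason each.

use counts: b: 1; d: 1; a: 1; n: 2
order of uses: b, a, d, n, n
typing: well-typed at T3
ordered: ✗ — repeated use of n ×2
linear: ✗ — repeated use of n ×2
affine: ✗ — repeated use of n ×2
relevant: ✓ — at least one use each (b, d, a, n)
unrestricted: ✓ — simply typable at T3; W, C, E all held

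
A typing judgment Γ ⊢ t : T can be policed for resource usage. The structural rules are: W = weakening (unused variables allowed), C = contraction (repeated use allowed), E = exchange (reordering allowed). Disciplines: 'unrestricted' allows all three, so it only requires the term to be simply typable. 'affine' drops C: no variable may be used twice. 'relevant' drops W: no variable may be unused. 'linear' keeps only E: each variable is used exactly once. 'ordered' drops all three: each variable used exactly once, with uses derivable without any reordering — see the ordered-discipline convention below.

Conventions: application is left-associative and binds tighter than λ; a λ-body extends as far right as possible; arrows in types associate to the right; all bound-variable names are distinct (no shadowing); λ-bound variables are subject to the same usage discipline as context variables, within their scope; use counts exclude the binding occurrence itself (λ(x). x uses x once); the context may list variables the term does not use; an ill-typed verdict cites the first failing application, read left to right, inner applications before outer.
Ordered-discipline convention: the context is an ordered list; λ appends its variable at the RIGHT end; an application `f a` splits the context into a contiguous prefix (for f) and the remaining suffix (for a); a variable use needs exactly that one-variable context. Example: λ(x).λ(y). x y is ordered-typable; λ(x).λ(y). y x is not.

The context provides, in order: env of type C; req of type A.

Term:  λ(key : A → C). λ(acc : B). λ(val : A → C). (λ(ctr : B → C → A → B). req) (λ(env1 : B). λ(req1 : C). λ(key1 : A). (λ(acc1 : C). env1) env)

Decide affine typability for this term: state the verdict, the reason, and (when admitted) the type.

yes — none of env, req, key, acc, val, ctr, env1, req1, key1, acc1 used more than once; term : (A → C) → B → (A → C) → A
usage: env ×1; req ×1; key [bound] ×0; acc [bound] ×0; val [bound] ×0; ctr [bound] ×0; env1 [bound] ×1; req1 [bound] ×0; key1 [bound] ×0; acc1 [bound] ×0
left-to-right use order: req, env1, env
typing: well-typed at (A → C) → B → (A → C) → A
all disciplines: ordered ✗; linear ✗; affine ✓; relevant ✗; unrestricted ✓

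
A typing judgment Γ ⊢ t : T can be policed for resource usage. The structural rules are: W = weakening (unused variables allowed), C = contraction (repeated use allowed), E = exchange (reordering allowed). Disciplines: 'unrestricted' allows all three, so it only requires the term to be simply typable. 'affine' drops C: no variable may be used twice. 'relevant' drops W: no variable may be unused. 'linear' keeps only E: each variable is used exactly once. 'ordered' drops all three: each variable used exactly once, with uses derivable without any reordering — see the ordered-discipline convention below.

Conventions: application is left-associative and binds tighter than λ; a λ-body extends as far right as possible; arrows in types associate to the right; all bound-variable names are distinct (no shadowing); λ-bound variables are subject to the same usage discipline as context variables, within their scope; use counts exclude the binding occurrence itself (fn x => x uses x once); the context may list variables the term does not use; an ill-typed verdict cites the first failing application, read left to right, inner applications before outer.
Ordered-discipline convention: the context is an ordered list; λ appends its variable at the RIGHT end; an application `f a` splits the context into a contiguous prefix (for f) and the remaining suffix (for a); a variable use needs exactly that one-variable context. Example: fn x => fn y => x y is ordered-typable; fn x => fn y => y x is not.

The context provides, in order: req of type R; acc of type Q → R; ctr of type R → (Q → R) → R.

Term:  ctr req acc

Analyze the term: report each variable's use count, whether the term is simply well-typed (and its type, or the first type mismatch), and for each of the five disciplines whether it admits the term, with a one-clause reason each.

use counts: req=1, acc=1, ctr=1
use order (left to right): ctr, req, acc
typing: well-typed — term : R
ordered: ✗ — needs exchange: uses follow ctr, req, acc
linear: ✓ — single use per variable (req, acc, ctr)
affine: ✓ — req, acc, ctr: no repeats, contraction unneeded
relevant: ✓ — at least one use each (req, acc, ctr)
unrestricted: ✓ — type-checks (R) and nothing is barred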